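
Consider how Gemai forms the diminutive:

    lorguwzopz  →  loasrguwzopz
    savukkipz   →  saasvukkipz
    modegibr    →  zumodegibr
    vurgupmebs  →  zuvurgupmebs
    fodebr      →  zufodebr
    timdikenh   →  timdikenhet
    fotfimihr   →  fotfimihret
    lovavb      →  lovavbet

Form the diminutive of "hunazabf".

"hunazabf" has second-to-last letter 'b'. The stems whose second-to-last letter is 'b' (modegibr → zumodegibr, vurgupmebs → zuvurgupmebs, fodebr → zufodebr) add the prefix zu-.
So hunazabf → zuhunazabf.

zuhunazabf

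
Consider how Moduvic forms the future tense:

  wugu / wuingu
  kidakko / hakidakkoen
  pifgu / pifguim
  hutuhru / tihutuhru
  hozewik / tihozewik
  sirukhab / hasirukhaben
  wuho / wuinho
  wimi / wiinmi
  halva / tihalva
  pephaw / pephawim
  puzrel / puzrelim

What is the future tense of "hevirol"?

wugu and hutuhru both end in -u yet inflect differently (wuingu, tihutuhru), so the final letter is not what conditions the rule; the first letter is.
"hevirol" begins with h-. The stems beginning with h- (hozewik → tihozewik, hutuhru → tihutuhru, halva → tihalva) add the prefix ti-.
So hevirol → tihevirol.

tihevirol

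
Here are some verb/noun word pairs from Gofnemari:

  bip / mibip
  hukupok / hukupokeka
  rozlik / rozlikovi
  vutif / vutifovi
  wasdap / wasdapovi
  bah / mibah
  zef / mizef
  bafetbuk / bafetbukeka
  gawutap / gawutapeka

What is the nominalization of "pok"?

"pok" has 1 vowel. The stems with 1 vowel (zef → mizef, bah → mibah, bip → mibip) add the prefix mi-.
The other patterns: stems with 2 vowels add -ovi; stems with 3 vowels add -eka.
So pok → mipok.

mipok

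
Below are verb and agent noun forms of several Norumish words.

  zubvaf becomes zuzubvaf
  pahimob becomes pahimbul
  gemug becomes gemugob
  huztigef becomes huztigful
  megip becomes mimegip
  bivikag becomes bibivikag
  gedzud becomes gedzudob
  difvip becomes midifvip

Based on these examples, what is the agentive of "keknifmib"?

mikeknifmib

huztigef and zubvaf both end in -f yet inflect differently (huztigful, zuzubvaf), so the final letter is not what conditions the rule; the last vowel is.
"keknifmib" has last vowel 'i'. The stems whose last vowel is 'i' (difvip → midifvip, megip → mimegip) add the prefix mi-.
So keknifmib → mikeknifmib.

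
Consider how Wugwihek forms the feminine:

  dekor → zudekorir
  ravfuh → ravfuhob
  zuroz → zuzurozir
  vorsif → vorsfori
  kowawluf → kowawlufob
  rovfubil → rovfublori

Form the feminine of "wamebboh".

zuwamebbohir

vorsif and kowawluf both end in -f yet inflect differently (vorsfori, kowawlufob), so the final letter is not what conditions the rule; the last vowel is.
"wamebboh" has last vowel 'o'. The stems whose last vowel is 'o' (dekor → zudekorir, zuroz → zuzurozir) add zu- … -ir around the stem.
The other patterns: stems whose last vowel is 'i' delete the last vowel and add -ori; stems whose last vowel is 'u' add -ob.
So wamebboh → zuwamebbohir.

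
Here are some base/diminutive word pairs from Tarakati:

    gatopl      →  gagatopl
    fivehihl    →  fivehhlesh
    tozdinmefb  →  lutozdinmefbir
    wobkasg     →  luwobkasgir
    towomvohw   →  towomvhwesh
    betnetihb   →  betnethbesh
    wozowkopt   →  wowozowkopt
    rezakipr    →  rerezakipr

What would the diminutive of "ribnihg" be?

fivehihl and gatopl both end in -l yet inflect differently (fivehhlesh, gagatopl), so the final letter is not what conditions the rule; the second-to-last letter is.
"ribnihg" has second-to-last letter 'h'. The stems whose second-to-last letter is 'h' (fivehihl → fivehhlesh, towomvohw → towomvhwesh, betnetihb → betnethbesh) delete the last vowel and add -esh.
So ribnihg → ribnhgesh.

ribnhgesh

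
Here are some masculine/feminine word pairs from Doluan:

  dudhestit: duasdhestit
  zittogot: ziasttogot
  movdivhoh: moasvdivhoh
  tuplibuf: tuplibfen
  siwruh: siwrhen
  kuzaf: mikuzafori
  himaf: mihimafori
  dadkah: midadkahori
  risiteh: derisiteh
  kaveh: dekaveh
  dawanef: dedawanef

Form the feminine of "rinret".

derinret

"rinret" has last vowel 'e'. The stems whose last vowel is 'e' (risiteh → derisiteh, kaveh → dekaveh, dawanef → dedawanef) add the prefix de-.
So rinret → derinret.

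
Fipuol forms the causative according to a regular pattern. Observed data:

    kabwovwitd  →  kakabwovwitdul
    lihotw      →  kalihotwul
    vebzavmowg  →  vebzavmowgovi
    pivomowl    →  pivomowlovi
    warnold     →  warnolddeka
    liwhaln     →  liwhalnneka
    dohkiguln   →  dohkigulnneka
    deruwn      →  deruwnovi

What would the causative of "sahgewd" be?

sahgewdovi

deruwn and liwhaln both end in -n yet inflect differently (deruwnovi, liwhalnneka), so the final letter is not what conditions the rule; the second-to-last letter is.
"sahgewd" has second-to-last letter 'w'. The stems whose second-to-last letter is 'w' (deruwn → deruwnovi, pivomowl → pivomowlovi, vebzavmowg → vebzavmowgovi) add -ovi.
The other patterns: stems whose second-to-last letter is 'l' double the final consonant and add -eka; stems whose second-to-last letter is 't' add ka- … -ul around the stem.
So sahgewd → sahgewdovi.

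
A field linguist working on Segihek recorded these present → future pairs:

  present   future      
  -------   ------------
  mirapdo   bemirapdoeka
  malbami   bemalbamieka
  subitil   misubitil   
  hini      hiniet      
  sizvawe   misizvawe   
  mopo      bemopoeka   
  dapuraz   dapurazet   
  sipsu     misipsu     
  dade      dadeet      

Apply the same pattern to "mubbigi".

malbami and hini both end in -i yet inflect differently (bemalbamieka, hiniet), so the final letter is not what conditions the rule; the first letter is.
"mubbigi" begins with m-. The stems beginning with m- (mirapdo → bemirapdoeka, mopo → bemopoeka, malbami → bemalbamieka) add be- … -eka around the stem.
The other patterns: stems beginning with s- add the prefix mi-; stems beginning with d- or h- add -et.
So mubbigi → bemubbigieka.

bemubbigieka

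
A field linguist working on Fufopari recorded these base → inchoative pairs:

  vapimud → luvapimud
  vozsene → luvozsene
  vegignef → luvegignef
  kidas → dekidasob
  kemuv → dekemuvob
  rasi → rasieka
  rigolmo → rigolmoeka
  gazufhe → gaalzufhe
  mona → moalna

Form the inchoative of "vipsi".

luvipsi

vozsene and gazufhe both end in -e yet inflect differently (luvozsene, gaalzufhe), so the final letter is not what conditions the rule; the first letter is.
"vipsi" begins with v-. The stems beginning with v- (vapimud → luvapimud, vozsene → luvozsene, vegignef → luvegignef) add the prefix lu-.
So vipsi → luvipsi.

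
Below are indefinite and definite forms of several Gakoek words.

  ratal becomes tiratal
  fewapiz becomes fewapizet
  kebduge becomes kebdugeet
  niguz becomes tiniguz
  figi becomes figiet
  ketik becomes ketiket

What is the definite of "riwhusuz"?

"riwhusuz" begins with r-. The one such stem in the data (ratal → tiratal) adds the prefix ti-, so the same rule applies.
The other pattern: stems beginning with f- or k- add -et.
So riwhusuz → tiriwhusuz.

tiriwhusuz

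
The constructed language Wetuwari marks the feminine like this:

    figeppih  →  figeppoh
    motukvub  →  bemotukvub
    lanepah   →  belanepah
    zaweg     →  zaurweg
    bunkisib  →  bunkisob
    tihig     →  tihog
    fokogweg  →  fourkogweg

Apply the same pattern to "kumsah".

"kumsah" has last vowel 'a'. The one such stem in the data (lanepah → belanepah) adds the prefix be-, so the same rule applies.
The other patterns: stems whose last vowel is 'i' change the last vowel to 'o'; stems whose last vowel is 'e' insert -ur- after the first vowel.
So kumsah → bekumsah.

bekumsah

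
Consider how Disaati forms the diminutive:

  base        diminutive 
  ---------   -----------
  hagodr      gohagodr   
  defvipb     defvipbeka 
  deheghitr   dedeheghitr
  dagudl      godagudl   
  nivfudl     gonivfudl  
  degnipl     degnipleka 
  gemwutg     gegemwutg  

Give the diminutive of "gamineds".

nivfudl and degnipl both end in -l yet inflect differently (gonivfudl, degnipleka), so the final letter is not what conditions the rule; the second-to-last letter is.
"gamineds" has second-to-last letter 'd'. The stems whose second-to-last letter is 'd' (nivfudl → gonivfudl, hagodr → gohagodr, dagudl → godagudl) add the prefix go-.
The other patterns: stems whose second-to-last letter is 'p' add -eka; stems whose second-to-last letter is 't' repeat the first consonant+vowel as a prefix.
So gamineds → gogamineds.

gogamineds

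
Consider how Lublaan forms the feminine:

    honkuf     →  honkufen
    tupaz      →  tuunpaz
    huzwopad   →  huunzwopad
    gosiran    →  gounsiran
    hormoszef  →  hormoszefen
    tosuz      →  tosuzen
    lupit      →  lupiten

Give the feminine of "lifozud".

"lifozud" has last vowel 'u'. The stems whose last vowel is 'u' (tosuz → tosuzen, honkuf → honkufen) add -en.
So lifozud → lifozuden.

lifozuden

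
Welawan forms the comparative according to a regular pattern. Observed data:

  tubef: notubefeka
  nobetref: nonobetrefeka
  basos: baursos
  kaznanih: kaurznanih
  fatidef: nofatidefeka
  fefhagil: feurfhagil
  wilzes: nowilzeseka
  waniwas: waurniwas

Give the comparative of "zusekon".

zuursekon

wilzes and waniwas both end in -s yet inflect differently (nowilzeseka, waurniwas), so the final letter is not what conditions the rule; the last vowel is.
"zusekon" has last vowel 'o'. The one such stem in the data (basos → baursos) inserts -ur- after the first vowel (as do fefhagil, waniwas), so the same rule applies.
The other pattern: stems whose last vowel is 'e' add no- … -eka around the stem.
So zusekon → zuursekon.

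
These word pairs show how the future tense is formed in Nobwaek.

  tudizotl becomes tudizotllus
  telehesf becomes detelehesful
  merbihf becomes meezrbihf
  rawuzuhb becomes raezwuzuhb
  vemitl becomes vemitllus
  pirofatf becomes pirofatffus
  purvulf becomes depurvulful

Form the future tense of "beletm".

"beletm" has second-to-last letter 't'. The stems whose second-to-last letter is 't' (pirofatf → pirofatffus, vemitl → vemitllus, tudizotl → tudizotllus) double the final consonant and add -us.
The other patterns: stems whose second-to-last letter is 'h' insert -ez- after the first vowel; stems whose second-to-last letter is 'l' or 's' add de- … -ul around the stem.
So beletm → beletmmus.

beletmmus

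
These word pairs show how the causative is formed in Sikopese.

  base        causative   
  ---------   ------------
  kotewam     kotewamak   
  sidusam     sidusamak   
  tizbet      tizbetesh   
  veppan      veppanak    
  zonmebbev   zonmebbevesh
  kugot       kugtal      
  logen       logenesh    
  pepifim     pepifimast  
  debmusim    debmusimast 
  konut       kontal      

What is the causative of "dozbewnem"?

dozbewnemesh

kotewam and pepifim both end in -m yet inflect differently (kotewamak, pepifimast), so the final letter is not what conditions the rule; the last vowel is.
"dozbewnem" has last vowel 'e'. The stems whose last vowel is 'e' (tizbet → tizbetesh, logen → logenesh, zonmebbev → zonmebbevesh) add -esh.
The other patterns: stems whose last vowel is 'a' add -ak; stems whose last vowel is 'o' or 'u' delete the last vowel and add -al; stems whose last vowel is 'i' add -ast.
So dozbewnem → dozbewnemesh.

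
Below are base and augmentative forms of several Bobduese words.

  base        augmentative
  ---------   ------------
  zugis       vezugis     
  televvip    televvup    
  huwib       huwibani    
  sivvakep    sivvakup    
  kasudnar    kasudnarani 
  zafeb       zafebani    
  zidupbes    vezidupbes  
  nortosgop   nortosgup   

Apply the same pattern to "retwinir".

"retwinir" ends in -r. The one such stem in the data (kasudnar → kasudnarani) adds -ani, so the same rule applies.
So retwinir → retwinirani.

retwinirani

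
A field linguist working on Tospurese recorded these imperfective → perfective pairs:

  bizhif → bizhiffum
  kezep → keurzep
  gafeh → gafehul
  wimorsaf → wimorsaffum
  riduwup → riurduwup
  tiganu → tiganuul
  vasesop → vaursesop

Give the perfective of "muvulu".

"muvulu" ends in -u. The one such stem in the data (tiganu → tiganuul) adds -ul, so the same rule applies.
So muvulu → muvuluul.

muvuluul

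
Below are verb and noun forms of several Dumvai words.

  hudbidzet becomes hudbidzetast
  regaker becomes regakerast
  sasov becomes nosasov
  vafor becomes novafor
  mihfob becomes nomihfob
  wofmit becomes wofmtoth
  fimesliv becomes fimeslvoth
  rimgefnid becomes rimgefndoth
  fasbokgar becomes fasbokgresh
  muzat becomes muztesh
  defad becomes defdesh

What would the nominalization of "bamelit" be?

regaker and vafor both end in -r yet inflect differently (regakerast, novafor), so the final letter is not what conditions the rule; the last vowel is.
"bamelit" has last vowel 'i'. The stems whose last vowel is 'i' (wofmit → wofmtoth, fimesliv → fimeslvoth, rimgefnid → rimgefndoth) delete the last vowel and add -oth.
The other patterns: stems whose last vowel is 'e' add -ast; stems whose last vowel is 'o' add the prefix no-; stems whose last vowel is 'a' delete the last vowel and add -esh.
So bamelit → bameltoth.

bameltoth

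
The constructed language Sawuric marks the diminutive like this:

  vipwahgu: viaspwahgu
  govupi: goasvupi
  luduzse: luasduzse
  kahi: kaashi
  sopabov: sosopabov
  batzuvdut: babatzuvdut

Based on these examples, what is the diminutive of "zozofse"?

zoaszofse

vipwahgu and batzuvdut both have last vowel 'u' yet inflect differently (viaspwahgu, babatzuvdut), so the last vowel is not what conditions the rule; whether the stem ends in a vowel or a consonant is.
"zozofse" ends in a vowel. The stems ending in a vowel (vipwahgu → viaspwahgu, govupi → goasvupi, luduzse → luasduzse) insert -as- after the first vowel.
So zozofse → zoaszofse.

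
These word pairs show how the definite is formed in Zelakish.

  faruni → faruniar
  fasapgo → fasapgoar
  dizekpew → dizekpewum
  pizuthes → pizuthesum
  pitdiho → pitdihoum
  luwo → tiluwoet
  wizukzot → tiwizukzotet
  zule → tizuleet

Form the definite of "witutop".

tiwitutopet

fasapgo and pitdiho both end in -o yet inflect differently (fasapgoar, pitdihoum), so the final letter is not what conditions the rule; the first letter is.
"witutop" begins with w-. The one such stem in the data (wizukzot → tiwizukzotet) adds ti- … -et around the stem, so the same rule applies.
The other patterns: stems beginning with f- add -ar; stems beginning with d- or p- add -um.
So witutop → tiwitutopet.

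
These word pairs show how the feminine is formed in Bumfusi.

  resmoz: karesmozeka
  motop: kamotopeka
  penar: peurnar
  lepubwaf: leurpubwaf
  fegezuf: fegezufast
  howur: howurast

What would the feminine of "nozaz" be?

lepubwaf and fegezuf both end in -f yet inflect differently (leurpubwaf, fegezufast), so the final letter is not what conditions the rule; the last vowel is.
"nozaz" has last vowel 'a'. The stems whose last vowel is 'a' (penar → peurnar, lepubwaf → leurpubwaf) insert -ur- after the first vowel.
The other patterns: stems whose last vowel is 'o' add ka- … -eka around the stem; stems whose last vowel is 'u' add -ast.
So nozaz → nourzaz.

nourzaz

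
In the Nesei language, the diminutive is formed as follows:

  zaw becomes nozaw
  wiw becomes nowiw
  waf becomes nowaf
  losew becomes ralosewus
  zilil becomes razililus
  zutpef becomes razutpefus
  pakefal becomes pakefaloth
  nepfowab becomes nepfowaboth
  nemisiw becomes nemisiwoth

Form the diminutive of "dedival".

zaw and losew both end in -w yet inflect differently (nozaw, ralosewus), so the final letter is not what conditions the rule; the number of vowels is.
"dedival" has 3 vowels. The stems with 3 vowels (pakefal → pakefaloth, nepfowab → nepfowaboth, nemisiw → nemisiwoth) add -oth.
The other patterns: stems with 1 vowel add the prefix no-; stems with 2 vowels add ra- … -us around the stem.
So dedival → dedivaloth.

dedivaloth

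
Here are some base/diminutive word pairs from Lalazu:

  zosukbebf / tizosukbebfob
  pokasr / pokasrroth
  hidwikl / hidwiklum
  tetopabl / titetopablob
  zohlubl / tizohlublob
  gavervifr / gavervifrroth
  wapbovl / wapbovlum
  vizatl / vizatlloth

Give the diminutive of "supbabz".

tisupbabzob

"supbabz" has second-to-last letter 'b'. The stems whose second-to-last letter is 'b' (zohlubl → tizohlublob, zosukbebf → tizosukbebfob, tetopabl → titetopablob) add ti- … -ob around the stem.
So supbabz → tisupbabzob.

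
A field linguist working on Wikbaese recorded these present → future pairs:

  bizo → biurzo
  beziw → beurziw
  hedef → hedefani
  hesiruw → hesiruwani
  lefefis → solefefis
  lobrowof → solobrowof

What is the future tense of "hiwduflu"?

hiwdufluani

"hiwduflu" begins with h-. The stems beginning with h- (hedef → hedefani, hesiruw → hesiruwani) add -ani.
So hiwduflu → hiwdufluani.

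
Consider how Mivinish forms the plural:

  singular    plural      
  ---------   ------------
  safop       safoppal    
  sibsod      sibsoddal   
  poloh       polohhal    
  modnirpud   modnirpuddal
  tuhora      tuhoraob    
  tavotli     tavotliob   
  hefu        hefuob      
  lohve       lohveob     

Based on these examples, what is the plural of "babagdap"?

modnirpud and hefu both have last vowel 'u' yet inflect differently (modnirpuddal, hefuob), so the last vowel is not what conditions the rule; whether the stem ends in a vowel or a consonant is.
"babagdap" ends in a consonant. The stems ending in a consonant (safop → safoppal, sibsod → sibsoddal, poloh → polohhal) double the final consonant and add -al.
The other pattern: stems ending in a vowel add -ob.
So babagdap → babagdappal.

babagdappal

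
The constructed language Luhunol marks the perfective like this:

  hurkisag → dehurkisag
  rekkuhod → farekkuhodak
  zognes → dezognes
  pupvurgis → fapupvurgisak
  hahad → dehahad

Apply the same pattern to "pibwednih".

zognes and pupvurgis both end in -s yet inflect differently (dezognes, fapupvurgisak), so the final letter is not what conditions the rule; the last vowel is.
"pibwednih" has last vowel 'i'. The one such stem in the data (pupvurgis → fapupvurgisak) adds fa- … -ak around the stem, so the same rule applies.
The other pattern: stems whose last vowel is 'a' or 'e' add the prefix de-.
So pibwednih → fapibwednihak.

fapibwednihak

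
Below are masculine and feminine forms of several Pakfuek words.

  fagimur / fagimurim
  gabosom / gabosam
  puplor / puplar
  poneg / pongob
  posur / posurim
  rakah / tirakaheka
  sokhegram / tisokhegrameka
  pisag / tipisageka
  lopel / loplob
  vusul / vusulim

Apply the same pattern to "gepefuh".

"gepefuh" has last vowel 'u'. The stems whose last vowel is 'u' (vusul → vusulim, fagimur → fagimurim, posur → posurim) add -im.
The other patterns: stems whose last vowel is 'a' add ti- … -eka around the stem; stems whose last vowel is 'e' delete the last vowel and add -ob; stems whose last vowel is 'o' change the last vowel to 'a'.
So gepefuh → gepefuhim.

gepefuhim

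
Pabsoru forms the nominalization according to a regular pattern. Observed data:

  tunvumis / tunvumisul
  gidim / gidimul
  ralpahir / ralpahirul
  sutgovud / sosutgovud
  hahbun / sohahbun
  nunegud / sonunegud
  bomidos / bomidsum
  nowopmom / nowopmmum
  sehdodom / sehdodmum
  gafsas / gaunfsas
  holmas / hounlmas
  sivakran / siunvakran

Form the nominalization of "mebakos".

mebaksum

tunvumis and bomidos both end in -s yet inflect differently (tunvumisul, bomidsum), so the final letter is not what conditions the rule; the last vowel is.
"mebakos" has last vowel 'o'. The stems whose last vowel is 'o' (bomidos → bomidsum, nowopmom → nowopmmum, sehdodom → sehdodmum) delete the last vowel and add -um.
The other patterns: stems whose last vowel is 'i' add -ul; stems whose last vowel is 'u' add the prefix so-; stems whose last vowel is 'a' insert -un- after the first vowel.
So mebakos → mebaksum.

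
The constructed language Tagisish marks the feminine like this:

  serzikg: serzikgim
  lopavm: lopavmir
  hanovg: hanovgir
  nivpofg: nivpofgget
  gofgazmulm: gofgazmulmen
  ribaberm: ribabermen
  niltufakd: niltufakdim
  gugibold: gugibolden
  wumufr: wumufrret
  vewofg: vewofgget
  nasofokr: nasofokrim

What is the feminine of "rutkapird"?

rutkapirden

vewofg and hanovg both end in -g yet inflect differently (vewofgget, hanovgir), so the final letter is not what conditions the rule; the second-to-last letter is.
"rutkapird" has second-to-last letter 'r'. The one such stem in the data (ribaberm → ribabermen) adds -en, so the same rule applies.
So rutkapird → rutkapirden.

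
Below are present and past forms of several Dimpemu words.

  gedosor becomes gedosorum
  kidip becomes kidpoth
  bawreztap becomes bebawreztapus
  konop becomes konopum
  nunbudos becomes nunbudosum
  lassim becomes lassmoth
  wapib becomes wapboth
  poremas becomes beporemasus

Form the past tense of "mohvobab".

bemohvobabus

kidip and konop both end in -p yet inflect differently (kidpoth, konopum), so the final letter is not what conditions the rule; the last vowel is.
"mohvobab" has last vowel 'a'. The stems whose last vowel is 'a' (bawreztap → bebawreztapus, poremas → beporemasus) add be- … -us around the stem.
The other patterns: stems whose last vowel is 'i' delete the last vowel and add -oth; stems whose last vowel is 'o' add -um.
So mohvobab → bemohvobabus.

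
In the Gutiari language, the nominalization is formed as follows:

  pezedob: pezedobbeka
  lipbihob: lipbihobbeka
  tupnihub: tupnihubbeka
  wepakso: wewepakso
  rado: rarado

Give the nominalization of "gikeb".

pezedob and wepakso both have last vowel 'o' yet inflect differently (pezedobbeka, wewepakso), so the last vowel is not what conditions the rule; the final letter is.
"gikeb" ends in -b. The stems ending in -b (pezedob → pezedobbeka, lipbihob → lipbihobbeka, tupnihub → tupnihubbeka) double the final consonant and add -eka.
The other pattern: stems ending in -o repeat the first consonant+vowel as a prefix.
So gikeb → gikebbeka.

gikebbeka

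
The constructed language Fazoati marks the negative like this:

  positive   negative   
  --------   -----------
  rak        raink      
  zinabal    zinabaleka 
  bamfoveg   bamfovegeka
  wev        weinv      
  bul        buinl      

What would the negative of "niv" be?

niinv

bul and zinabal both end in -l yet inflect differently (buinl, zinabaleka), so the final letter is not what conditions the rule; the number of vowels is.
"niv" has 1 vowel. The stems with 1 vowel (rak → raink, bul → buinl, wev → weinv) insert -in- after the first vowel.
The other pattern: stems with 3 vowels add -eka.
So niv → niinv.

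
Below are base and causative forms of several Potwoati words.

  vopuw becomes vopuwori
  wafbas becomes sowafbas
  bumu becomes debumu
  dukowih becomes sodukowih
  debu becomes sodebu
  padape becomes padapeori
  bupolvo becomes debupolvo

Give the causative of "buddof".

debuddof

"buddof" begins with b-. The stems beginning with b- (bupolvo → debupolvo, bumu → debumu) add the prefix de-.
The other patterns: stems beginning with d- or w- add the prefix so-; stems beginning with p- or v- add -ori.
So buddof → debuddof.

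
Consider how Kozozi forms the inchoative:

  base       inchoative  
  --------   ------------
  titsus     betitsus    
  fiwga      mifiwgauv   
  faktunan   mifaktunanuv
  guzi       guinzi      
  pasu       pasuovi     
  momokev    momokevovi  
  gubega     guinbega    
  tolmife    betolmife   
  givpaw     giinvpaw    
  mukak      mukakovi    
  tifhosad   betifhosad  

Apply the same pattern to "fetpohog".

mifetpohoguv

"fetpohog" begins with f-. The stems beginning with f- (faktunan → mifaktunanuv, fiwga → mifiwgauv) add mi- … -uv around the stem.
The other patterns: stems beginning with t- add the prefix be-; stems beginning with g- insert -in- after the first vowel; stems beginning with m- or p- add -ovi.
So fetpohog → mifetpohoguv.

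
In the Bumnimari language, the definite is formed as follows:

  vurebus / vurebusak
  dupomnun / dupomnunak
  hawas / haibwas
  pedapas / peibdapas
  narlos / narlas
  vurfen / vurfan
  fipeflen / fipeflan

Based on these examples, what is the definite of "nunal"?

vurebus and hawas both end in -s yet inflect differently (vurebusak, haibwas), so the final letter is not what conditions the rule; the last vowel is.
"nunal" has last vowel 'a'. The stems whose last vowel is 'a' (hawas → haibwas, pedapas → peibdapas) insert -ib- after the first vowel.
The other patterns: stems whose last vowel is 'u' add -ak; stems whose last vowel is 'e' or 'o' change the last vowel to 'a'.
So nunal → nuibnal.

nuibnal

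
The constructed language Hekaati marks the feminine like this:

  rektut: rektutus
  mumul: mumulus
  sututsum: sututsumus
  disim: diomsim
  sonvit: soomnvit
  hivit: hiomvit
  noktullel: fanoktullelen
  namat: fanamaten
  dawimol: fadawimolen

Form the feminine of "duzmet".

faduzmeten

sututsum and disim both end in -m yet inflect differently (sututsumus, diomsim), so the final letter is not what conditions the rule; the last vowel is.
"duzmet" has last vowel 'e'. The one such stem in the data (noktullel → fanoktullelen) adds fa- … -en around the stem, so the same rule applies.
The other patterns: stems whose last vowel is 'u' add -us; stems whose last vowel is 'i' insert -om- after the first vowel.
So duzmet → faduzmeten.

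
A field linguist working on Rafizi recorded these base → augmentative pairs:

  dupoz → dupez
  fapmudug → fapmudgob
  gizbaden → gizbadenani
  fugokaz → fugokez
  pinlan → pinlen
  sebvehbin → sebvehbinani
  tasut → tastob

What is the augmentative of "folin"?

pinlan and gizbaden both end in -n yet inflect differently (pinlen, gizbadenani), so the final letter is not what conditions the rule; the last vowel is.
"folin" has last vowel 'i'. The one such stem in the data (sebvehbin → sebvehbinani) adds -ani, so the same rule applies.
The other patterns: stems whose last vowel is 'u' delete the last vowel and add -ob; stems whose last vowel is 'a' or 'o' change the last vowel to 'e'.
So folin → folinani.

folinani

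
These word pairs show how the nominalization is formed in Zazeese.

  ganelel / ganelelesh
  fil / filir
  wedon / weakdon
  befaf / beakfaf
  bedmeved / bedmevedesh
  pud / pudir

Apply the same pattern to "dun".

dunir

"dun" has 1 vowel. The stems with 1 vowel (fil → filir, pud → pudir) add -ir.
The other patterns: stems with 2 vowels insert -ak- after the first vowel; stems with 3 vowels add -esh.
So dun → dunir.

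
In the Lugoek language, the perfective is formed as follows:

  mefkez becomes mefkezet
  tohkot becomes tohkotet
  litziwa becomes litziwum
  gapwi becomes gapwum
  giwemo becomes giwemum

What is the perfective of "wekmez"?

tohkot and giwemo both have last vowel 'o' yet inflect differently (tohkotet, giwemum), so the last vowel is not what conditions the rule; whether the stem ends in a vowel or a consonant is.
"wekmez" ends in a consonant. The stems ending in a consonant (mefkez → mefkezet, tohkot → tohkotet) add -et.
The other pattern: stems ending in a vowel drop the final letter and add -um.
So wekmez → wekmezet.

wekmezet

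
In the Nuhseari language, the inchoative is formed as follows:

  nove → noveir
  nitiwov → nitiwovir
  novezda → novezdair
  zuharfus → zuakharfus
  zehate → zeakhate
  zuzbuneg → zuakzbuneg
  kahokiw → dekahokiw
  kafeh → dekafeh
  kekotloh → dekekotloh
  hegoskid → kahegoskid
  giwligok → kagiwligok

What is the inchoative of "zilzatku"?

nove and zehate both end in -e yet inflect differently (noveir, zeakhate), so the final letter is not what conditions the rule; the first letter is.
"zilzatku" begins with z-. The stems beginning with z- (zuharfus → zuakharfus, zehate → zeakhate, zuzbuneg → zuakzbuneg) insert -ak- after the first vowel.
So zilzatku → ziaklzatku.

ziaklzatku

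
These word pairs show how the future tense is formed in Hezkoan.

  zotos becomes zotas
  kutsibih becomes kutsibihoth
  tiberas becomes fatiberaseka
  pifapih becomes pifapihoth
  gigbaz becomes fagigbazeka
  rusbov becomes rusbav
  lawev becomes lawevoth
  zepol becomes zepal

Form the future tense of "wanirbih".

wanirbihoth

"wanirbih" has last vowel 'i'. The stems whose last vowel is 'i' (pifapih → pifapihoth, kutsibih → kutsibihoth) add -oth.
So wanirbih → wanirbihoth.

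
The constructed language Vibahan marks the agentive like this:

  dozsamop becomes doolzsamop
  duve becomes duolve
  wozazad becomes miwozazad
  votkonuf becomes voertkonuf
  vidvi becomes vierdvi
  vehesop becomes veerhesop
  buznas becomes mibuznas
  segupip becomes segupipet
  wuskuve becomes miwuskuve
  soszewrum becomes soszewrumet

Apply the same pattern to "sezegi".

sezegiet

segupip and vehesop both end in -p yet inflect differently (segupipet, veerhesop), so the final letter is not what conditions the rule; the first letter is.
"sezegi" begins with s-. The stems beginning with s- (segupip → segupipet, soszewrum → soszewrumet) add -et.
So sezegi → sezegiet.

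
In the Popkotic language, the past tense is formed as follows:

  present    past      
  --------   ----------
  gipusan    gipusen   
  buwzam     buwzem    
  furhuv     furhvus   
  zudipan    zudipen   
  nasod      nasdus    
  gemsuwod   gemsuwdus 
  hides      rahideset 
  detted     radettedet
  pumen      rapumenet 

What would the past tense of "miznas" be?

pumen and gipusan both end in -n yet inflect differently (rapumenet, gipusen), so the final letter is not what conditions the rule; the last vowel is.
"miznas" has last vowel 'a'. The stems whose last vowel is 'a' (gipusan → gipusen, zudipan → zudipen, buwzam → buwzem) change the last vowel to 'e'.
The other patterns: stems whose last vowel is 'e' add ra- … -et around the stem; stems whose last vowel is 'o' or 'u' delete the last vowel and add -us.
So miznas → miznes.

miznes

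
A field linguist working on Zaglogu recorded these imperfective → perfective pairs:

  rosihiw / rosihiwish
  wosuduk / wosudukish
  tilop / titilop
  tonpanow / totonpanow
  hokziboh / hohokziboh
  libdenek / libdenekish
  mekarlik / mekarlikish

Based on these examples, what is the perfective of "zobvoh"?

zozobvoh

tonpanow and rosihiw both end in -w yet inflect differently (totonpanow, rosihiwish), so the final letter is not what conditions the rule; the last vowel is.
"zobvoh" has last vowel 'o'. The stems whose last vowel is 'o' (hokziboh → hohokziboh, tonpanow → totonpanow, tilop → titilop) repeat the first consonant+vowel as a prefix.
So zobvoh → zozobvoh.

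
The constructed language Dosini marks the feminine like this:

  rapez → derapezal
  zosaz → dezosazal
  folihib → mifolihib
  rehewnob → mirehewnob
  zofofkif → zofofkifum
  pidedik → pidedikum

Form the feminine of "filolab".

folihib and zofofkif both have last vowel 'i' yet inflect differently (mifolihib, zofofkifum), so the last vowel is not what conditions the rule; the final letter is.
"filolab" ends in -b. The stems ending in -b (folihib → mifolihib, rehewnob → mirehewnob) add the prefix mi-.
The other patterns: stems ending in -z add de- … -al around the stem; stems ending in -f or -k add -um.
So filolab → mifilolab.

mifilolab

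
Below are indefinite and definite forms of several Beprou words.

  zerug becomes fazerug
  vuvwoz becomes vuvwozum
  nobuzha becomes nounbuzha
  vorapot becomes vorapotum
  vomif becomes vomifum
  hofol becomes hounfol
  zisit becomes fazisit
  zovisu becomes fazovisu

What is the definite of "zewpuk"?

zisit and vorapot both end in -t yet inflect differently (fazisit, vorapotum), so the final letter is not what conditions the rule; the first letter is.
"zewpuk" begins with z-. The stems beginning with z- (zisit → fazisit, zovisu → fazovisu, zerug → fazerug) add the prefix fa-.
So zewpuk → fazewpuk.

fazewpuk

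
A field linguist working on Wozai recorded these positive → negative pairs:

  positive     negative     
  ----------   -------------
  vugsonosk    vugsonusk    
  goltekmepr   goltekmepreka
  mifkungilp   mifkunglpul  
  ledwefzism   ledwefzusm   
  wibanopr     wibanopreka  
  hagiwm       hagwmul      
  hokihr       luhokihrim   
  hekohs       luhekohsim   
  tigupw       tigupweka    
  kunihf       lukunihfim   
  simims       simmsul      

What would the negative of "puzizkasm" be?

puzizkusm

"puzizkasm" has second-to-last letter 's'. The stems whose second-to-last letter is 's' (ledwefzism → ledwefzusm, vugsonosk → vugsonusk) change the last vowel to 'u'.
The other patterns: stems whose second-to-last letter is 'h' add lu- … -im around the stem; stems whose second-to-last letter is 'p' add -eka; stems whose second-to-last letter is 'l', 'm' or 'w' delete the last vowel and add -ul.
So puzizkasm → puzizkusm.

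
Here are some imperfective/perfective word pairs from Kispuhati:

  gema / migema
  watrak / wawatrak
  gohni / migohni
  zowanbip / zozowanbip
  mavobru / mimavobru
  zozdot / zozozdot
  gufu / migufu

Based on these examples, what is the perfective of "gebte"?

gohni and zowanbip both have last vowel 'i' yet inflect differently (migohni, zozowanbip), so the last vowel is not what conditions the rule; whether the stem ends in a vowel or a consonant is.
"gebte" ends in a vowel. The stems ending in a vowel (gema → migema, gufu → migufu, mavobru → mimavobru) add the prefix mi-.
The other pattern: stems ending in a consonant repeat the first consonant+vowel as a prefix.
So gebte → migebte.

migebte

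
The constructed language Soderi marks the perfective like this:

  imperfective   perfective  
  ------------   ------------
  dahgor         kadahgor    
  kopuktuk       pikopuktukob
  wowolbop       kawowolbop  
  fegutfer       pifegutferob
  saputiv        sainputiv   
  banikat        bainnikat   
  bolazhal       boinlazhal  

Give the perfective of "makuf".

"makuf" has last vowel 'u'. The one such stem in the data (kopuktuk → pikopuktukob) adds pi- … -ob around the stem, so the same rule applies.
So makuf → pimakufob.

pimakufob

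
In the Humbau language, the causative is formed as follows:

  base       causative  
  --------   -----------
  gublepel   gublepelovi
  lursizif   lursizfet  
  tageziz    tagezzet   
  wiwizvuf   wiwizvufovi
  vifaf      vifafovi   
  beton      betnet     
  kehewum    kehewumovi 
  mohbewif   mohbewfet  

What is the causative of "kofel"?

kofelovi

lursizif and wiwizvuf both end in -f yet inflect differently (lursizfet, wiwizvufovi), so the final letter is not what conditions the rule; the last vowel is.
"kofel" has last vowel 'e'. The one such stem in the data (gublepel → gublepelovi) adds -ovi, so the same rule applies.
The other pattern: stems whose last vowel is 'i' or 'o' delete the last vowel and add -et.
So kofel → kofelovi.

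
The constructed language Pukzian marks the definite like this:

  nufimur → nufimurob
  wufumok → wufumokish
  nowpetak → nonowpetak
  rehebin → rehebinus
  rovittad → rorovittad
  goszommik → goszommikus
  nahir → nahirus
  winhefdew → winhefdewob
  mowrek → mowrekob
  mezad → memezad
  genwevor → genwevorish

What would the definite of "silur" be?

"silur" has last vowel 'u'. The one such stem in the data (nufimur → nufimurob) adds -ob, so the same rule applies.
So silur → silurob.

silurob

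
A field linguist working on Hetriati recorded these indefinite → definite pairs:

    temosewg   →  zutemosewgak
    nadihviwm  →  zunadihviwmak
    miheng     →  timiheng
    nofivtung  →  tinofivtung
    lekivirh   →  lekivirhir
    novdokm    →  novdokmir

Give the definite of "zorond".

tizorond

"zorond" has second-to-last letter 'n'. The stems whose second-to-last letter is 'n' (miheng → timiheng, nofivtung → tinofivtung) add the prefix ti-.
So zorond → tizorond.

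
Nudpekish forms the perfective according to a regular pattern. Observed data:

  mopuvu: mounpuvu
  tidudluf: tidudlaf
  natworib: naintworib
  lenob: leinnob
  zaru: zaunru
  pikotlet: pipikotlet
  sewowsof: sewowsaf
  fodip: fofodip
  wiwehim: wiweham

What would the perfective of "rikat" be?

"rikat" ends in -t. The one such stem in the data (pikotlet → pipikotlet) repeats the first consonant+vowel as a prefix (as does fodip), so the same rule applies.
The other patterns: stems ending in -b insert -in- after the first vowel; stems ending in -u insert -un- after the first vowel; stems ending in -f or -m change the last vowel to 'a'.
So rikat → ririkat.

ririkat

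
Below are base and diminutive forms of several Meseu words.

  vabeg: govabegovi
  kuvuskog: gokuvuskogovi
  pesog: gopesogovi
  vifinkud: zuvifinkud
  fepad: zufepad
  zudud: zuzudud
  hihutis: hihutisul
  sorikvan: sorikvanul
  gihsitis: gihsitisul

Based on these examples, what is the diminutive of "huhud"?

fepad and sorikvan both have last vowel 'a' yet inflect differently (zufepad, sorikvanul), so the last vowel is not what conditions the rule; the final letter is.
"huhud" ends in -d. The stems ending in -d (vifinkud → zuvifinkud, fepad → zufepad, zudud → zuzudud) add the prefix zu-.
So huhud → zuhuhud.

zuhuhud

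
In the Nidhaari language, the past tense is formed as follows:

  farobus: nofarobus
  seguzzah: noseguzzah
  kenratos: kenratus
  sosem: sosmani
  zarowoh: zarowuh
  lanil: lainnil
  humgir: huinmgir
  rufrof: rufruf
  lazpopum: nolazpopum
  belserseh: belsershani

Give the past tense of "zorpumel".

"zorpumel" has last vowel 'e'. The stems whose last vowel is 'e' (sosem → sosmani, belserseh → belsershani) delete the last vowel and add -ani.
The other patterns: stems whose last vowel is 'o' change the last vowel to 'u'; stems whose last vowel is 'i' insert -in- after the first vowel; stems whose last vowel is 'a' or 'u' add the prefix no-.
So zorpumel → zorpumlani.

zorpumlani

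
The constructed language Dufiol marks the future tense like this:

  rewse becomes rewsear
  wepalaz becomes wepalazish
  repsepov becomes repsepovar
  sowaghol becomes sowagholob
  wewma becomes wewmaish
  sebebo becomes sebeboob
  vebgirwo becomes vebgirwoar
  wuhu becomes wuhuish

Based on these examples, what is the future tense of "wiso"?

sebebo and vebgirwo both end in -o yet inflect differently (sebeboob, vebgirwoar), so the final letter is not what conditions the rule; the first letter is.
"wiso" begins with w-. The stems beginning with w- (wewma → wewmaish, wepalaz → wepalazish, wuhu → wuhuish) add -ish.
So wiso → wisoish.

wisoish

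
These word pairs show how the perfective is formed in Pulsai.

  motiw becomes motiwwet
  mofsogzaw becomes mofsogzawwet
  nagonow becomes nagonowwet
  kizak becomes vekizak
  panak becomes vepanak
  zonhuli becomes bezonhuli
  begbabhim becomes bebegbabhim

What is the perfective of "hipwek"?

vehipwek

"hipwek" ends in -k. The stems ending in -k (kizak → vekizak, panak → vepanak) add the prefix ve-.
So hipwek → vehipwek.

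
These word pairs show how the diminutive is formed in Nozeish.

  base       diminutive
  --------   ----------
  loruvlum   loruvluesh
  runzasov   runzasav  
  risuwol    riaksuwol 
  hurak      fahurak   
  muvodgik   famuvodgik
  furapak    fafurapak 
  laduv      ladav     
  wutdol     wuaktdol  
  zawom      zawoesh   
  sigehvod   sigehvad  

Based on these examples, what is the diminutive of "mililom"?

mililoesh

"mililom" ends in -m. The stems ending in -m (zawom → zawoesh, loruvlum → loruvluesh) drop the final letter and add -esh.
The other patterns: stems ending in -k add the prefix fa-; stems ending in -d or -v change the last vowel to 'a'; stems ending in -l insert -ak- after the first vowel.
So mililom → mililoesh.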